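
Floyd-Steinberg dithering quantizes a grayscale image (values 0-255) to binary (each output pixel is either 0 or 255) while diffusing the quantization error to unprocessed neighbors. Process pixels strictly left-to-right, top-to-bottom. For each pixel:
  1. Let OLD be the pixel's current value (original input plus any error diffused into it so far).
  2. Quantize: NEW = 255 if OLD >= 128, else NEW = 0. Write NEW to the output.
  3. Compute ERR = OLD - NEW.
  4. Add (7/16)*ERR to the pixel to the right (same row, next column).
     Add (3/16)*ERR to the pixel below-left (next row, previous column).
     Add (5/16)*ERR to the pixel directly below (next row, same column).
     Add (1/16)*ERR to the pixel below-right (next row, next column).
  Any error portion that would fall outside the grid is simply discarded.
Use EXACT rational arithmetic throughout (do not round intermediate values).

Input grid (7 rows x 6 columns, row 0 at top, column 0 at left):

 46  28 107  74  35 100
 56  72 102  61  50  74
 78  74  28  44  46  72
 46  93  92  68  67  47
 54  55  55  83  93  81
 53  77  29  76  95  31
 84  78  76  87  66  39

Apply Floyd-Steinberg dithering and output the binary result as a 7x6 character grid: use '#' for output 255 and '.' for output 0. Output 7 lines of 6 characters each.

(0,0): OLD=46 → NEW=0, ERR=46
(0,1): OLD=385/8 → NEW=0, ERR=385/8
(0,2): OLD=16391/128 → NEW=255, ERR=-16249/128
(0,3): OLD=37809/2048 → NEW=0, ERR=37809/2048
(0,4): OLD=1411543/32768 → NEW=0, ERR=1411543/32768
(0,5): OLD=62309601/524288 → NEW=0, ERR=62309601/524288
(1,0): OLD=10163/128 → NEW=0, ERR=10163/128
(1,1): OLD=103269/1024 → NEW=0, ERR=103269/1024
(1,2): OLD=3700169/32768 → NEW=0, ERR=3700169/32768
(1,3): OLD=15245589/131072 → NEW=0, ERR=15245589/131072
(1,4): OLD=1155838239/8388608 → NEW=255, ERR=-983256801/8388608
(1,5): OLD=8395437353/134217728 → NEW=0, ERR=8395437353/134217728
(2,0): OLD=1994279/16384 → NEW=0, ERR=1994279/16384
(2,1): OLD=96942493/524288 → NEW=255, ERR=-36750947/524288
(2,2): OLD=509458711/8388608 → NEW=0, ERR=509458711/8388608
(2,3): OLD=6173926175/67108864 → NEW=0, ERR=6173926175/67108864
(2,4): OLD=147356465373/2147483648 → NEW=0, ERR=147356465373/2147483648
(2,5): OLD=3925317667291/34359738368 → NEW=0, ERR=3925317667291/34359738368
(3,0): OLD=594707767/8388608 → NEW=0, ERR=594707767/8388608
(3,1): OLD=8127287147/67108864 → NEW=0, ERR=8127287147/67108864
(3,2): OLD=94935631793/536870912 → NEW=255, ERR=-41966450767/536870912
(3,3): OLD=2721720601683/34359738368 → NEW=0, ERR=2721720601683/34359738368
(3,4): OLD=41305602087795/274877906944 → NEW=255, ERR=-28788264182925/274877906944
(3,5): OLD=181064671000797/4398046511104 → NEW=0, ERR=181064671000797/4398046511104
(4,0): OLD=106152230617/1073741824 → NEW=0, ERR=106152230617/1073741824
(4,1): OLD=2162465280773/17179869184 → NEW=0, ERR=2162465280773/17179869184
(4,2): OLD=59408152273535/549755813888 → NEW=0, ERR=59408152273535/549755813888
(4,3): OLD=1147967204209691/8796093022208 → NEW=255, ERR=-1095036516453349/8796093022208
(4,4): OLD=2600357032639691/140737488355328 → NEW=0, ERR=2600357032639691/140737488355328
(4,5): OLD=214829040235452845/2251799813685248 → NEW=0, ERR=214829040235452845/2251799813685248
(5,0): OLD=29548103359711/274877906944 → NEW=0, ERR=29548103359711/274877906944
(5,1): OLD=1669541453566159/8796093022208 → NEW=255, ERR=-573462267096881/8796093022208
(5,2): OLD=1320938074452437/70368744177664 → NEW=0, ERR=1320938074452437/70368744177664
(5,3): OLD=125036555646089079/2251799813685248 → NEW=0, ERR=125036555646089079/2251799813685248
(5,4): OLD=608772242678709623/4503599627370496 → NEW=255, ERR=-539645662300766857/4503599627370496
(5,5): OLD=687767606469396579/72057594037927936 → NEW=0, ERR=687767606469396579/72057594037927936
(6,0): OLD=14829258758110669/140737488355328 → NEW=0, ERR=14829258758110669/140737488355328
(6,1): OLD=256622472773360201/2251799813685248 → NEW=0, ERR=256622472773360201/2251799813685248
(6,2): OLD=1243549825332159649/9007199254740992 → NEW=255, ERR=-1053285984626793311/9007199254740992
(6,3): OLD=4596956682859000061/144115188075855872 → NEW=0, ERR=4596956682859000061/144115188075855872
(6,4): OLD=110149974620160184669/2305843009213693952 → NEW=0, ERR=110149974620160184669/2305843009213693952
(6,5): OLD=2043640098027577140587/36893488147419103232 → NEW=0, ERR=2043640098027577140587/36893488147419103232
Row 0: ..#...
Row 1: ....#.
Row 2: .#....
Row 3: ..#.#.
Row 4: ...#..
Row 5: .#..#.
Row 6: ..#...

Answer: ..#...
....#.
.#....
..#.#.
...#..
.#..#.
..#...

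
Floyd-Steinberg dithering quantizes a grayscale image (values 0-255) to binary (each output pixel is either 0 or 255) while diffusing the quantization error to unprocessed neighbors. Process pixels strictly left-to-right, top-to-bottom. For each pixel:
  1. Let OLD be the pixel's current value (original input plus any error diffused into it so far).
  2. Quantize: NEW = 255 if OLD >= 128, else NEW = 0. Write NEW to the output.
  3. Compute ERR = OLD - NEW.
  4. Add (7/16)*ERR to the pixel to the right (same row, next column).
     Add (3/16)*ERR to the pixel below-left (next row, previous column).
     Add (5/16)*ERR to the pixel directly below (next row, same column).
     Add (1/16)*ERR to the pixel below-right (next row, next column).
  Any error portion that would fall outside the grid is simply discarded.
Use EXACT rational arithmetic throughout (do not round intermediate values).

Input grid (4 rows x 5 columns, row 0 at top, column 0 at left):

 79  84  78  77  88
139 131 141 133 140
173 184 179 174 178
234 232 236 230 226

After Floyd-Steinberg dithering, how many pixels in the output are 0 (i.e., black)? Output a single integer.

Answer: 8

Derivation:
(0,0): OLD=79 → NEW=0, ERR=79
(0,1): OLD=1897/16 → NEW=0, ERR=1897/16
(0,2): OLD=33247/256 → NEW=255, ERR=-32033/256
(0,3): OLD=91161/4096 → NEW=0, ERR=91161/4096
(0,4): OLD=6405295/65536 → NEW=0, ERR=6405295/65536
(1,0): OLD=47595/256 → NEW=255, ERR=-17685/256
(1,1): OLD=244333/2048 → NEW=0, ERR=244333/2048
(1,2): OLD=10857713/65536 → NEW=255, ERR=-5853967/65536
(1,3): OLD=29197789/262144 → NEW=0, ERR=29197789/262144
(1,4): OLD=925527287/4194304 → NEW=255, ERR=-144020233/4194304
(2,0): OLD=5694463/32768 → NEW=255, ERR=-2661377/32768
(2,1): OLD=172682725/1048576 → NEW=255, ERR=-94704155/1048576
(2,2): OLD=2347347183/16777216 → NEW=255, ERR=-1930842897/16777216
(2,3): OLD=39308303197/268435456 → NEW=255, ERR=-29142738083/268435456
(2,4): OLD=544317073483/4294967296 → NEW=0, ERR=544317073483/4294967296
(3,0): OLD=3215935759/16777216 → NEW=255, ERR=-1062254321/16777216
(3,1): OLD=20054879715/134217728 → NEW=255, ERR=-14170640925/134217728
(3,2): OLD=549083399217/4294967296 → NEW=0, ERR=549083399217/4294967296
(3,3): OLD=2307037479497/8589934592 → NEW=255, ERR=116604158537/8589934592
(3,4): OLD=36388035710605/137438953472 → NEW=255, ERR=1341102575245/137438953472
Output grid:
  Row 0: ..#..  (4 black, running=4)
  Row 1: #.#.#  (2 black, running=6)
  Row 2: ####.  (1 black, running=7)
  Row 3: ##.##  (1 black, running=8)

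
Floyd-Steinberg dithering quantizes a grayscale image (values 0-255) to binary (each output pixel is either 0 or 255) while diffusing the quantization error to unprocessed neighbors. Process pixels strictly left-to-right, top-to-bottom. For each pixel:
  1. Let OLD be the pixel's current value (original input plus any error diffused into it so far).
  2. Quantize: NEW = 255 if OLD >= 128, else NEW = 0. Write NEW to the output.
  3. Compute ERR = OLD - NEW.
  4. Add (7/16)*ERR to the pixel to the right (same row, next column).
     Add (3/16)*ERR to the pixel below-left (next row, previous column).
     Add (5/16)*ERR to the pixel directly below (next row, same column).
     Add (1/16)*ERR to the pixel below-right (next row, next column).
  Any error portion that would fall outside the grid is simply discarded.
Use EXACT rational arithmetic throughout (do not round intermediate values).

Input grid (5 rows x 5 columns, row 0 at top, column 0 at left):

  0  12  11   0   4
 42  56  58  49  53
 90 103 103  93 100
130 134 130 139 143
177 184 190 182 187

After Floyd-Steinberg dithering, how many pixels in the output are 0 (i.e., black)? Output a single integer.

(0,0): OLD=0 → NEW=0, ERR=0
(0,1): OLD=12 → NEW=0, ERR=12
(0,2): OLD=65/4 → NEW=0, ERR=65/4
(0,3): OLD=455/64 → NEW=0, ERR=455/64
(0,4): OLD=7281/1024 → NEW=0, ERR=7281/1024
(1,0): OLD=177/4 → NEW=0, ERR=177/4
(1,1): OLD=2629/32 → NEW=0, ERR=2629/32
(1,2): OLD=103531/1024 → NEW=0, ERR=103531/1024
(1,3): OLD=100151/1024 → NEW=0, ERR=100151/1024
(1,4): OLD=806547/8192 → NEW=0, ERR=806547/8192
(2,0): OLD=61047/512 → NEW=0, ERR=61047/512
(2,1): OLD=3318755/16384 → NEW=255, ERR=-859165/16384
(2,2): OLD=35422453/262144 → NEW=255, ERR=-31424267/262144
(2,3): OLD=402226131/4194304 → NEW=0, ERR=402226131/4194304
(2,4): OLD=12001448133/67108864 → NEW=255, ERR=-5111312187/67108864
(3,0): OLD=41268745/262144 → NEW=255, ERR=-25577975/262144
(3,1): OLD=125620487/2097152 → NEW=0, ERR=125620487/2097152
(3,2): OLD=8955629931/67108864 → NEW=255, ERR=-8157130389/67108864
(3,3): OLD=25237435595/268435456 → NEW=0, ERR=25237435595/268435456
(3,4): OLD=714358601137/4294967296 → NEW=255, ERR=-380858059343/4294967296
(4,0): OLD=5292876925/33554432 → NEW=255, ERR=-3263503235/33554432
(4,1): OLD=140959375479/1073741824 → NEW=255, ERR=-132844789641/1073741824
(4,2): OLD=2048858102837/17179869184 → NEW=0, ERR=2048858102837/17179869184
(4,3): OLD=65787243082367/274877906944 → NEW=255, ERR=-4306623188353/274877906944
(4,4): OLD=696256890317497/4398046511104 → NEW=255, ERR=-425244970014023/4398046511104
Output grid:
  Row 0: .....  (5 black, running=5)
  Row 1: .....  (5 black, running=10)
  Row 2: .##.#  (2 black, running=12)
  Row 3: #.#.#  (2 black, running=14)
  Row 4: ##.##  (1 black, running=15)

Answer: 15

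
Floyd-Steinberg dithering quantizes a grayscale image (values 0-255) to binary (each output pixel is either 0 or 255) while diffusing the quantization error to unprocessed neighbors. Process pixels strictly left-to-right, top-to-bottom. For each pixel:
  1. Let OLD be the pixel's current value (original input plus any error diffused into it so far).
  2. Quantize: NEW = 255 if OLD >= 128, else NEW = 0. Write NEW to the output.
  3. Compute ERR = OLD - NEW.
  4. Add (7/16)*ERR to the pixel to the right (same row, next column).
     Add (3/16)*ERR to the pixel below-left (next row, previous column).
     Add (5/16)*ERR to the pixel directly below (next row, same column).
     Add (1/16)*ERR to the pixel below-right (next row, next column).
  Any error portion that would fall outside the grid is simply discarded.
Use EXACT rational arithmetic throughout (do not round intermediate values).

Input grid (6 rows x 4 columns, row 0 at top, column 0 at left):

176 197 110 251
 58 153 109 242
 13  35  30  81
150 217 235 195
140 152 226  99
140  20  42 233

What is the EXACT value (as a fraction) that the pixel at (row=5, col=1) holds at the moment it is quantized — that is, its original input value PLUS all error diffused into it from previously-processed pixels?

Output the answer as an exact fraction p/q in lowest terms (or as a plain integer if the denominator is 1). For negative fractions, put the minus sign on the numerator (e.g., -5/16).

(0,0): OLD=176 → NEW=255, ERR=-79
(0,1): OLD=2599/16 → NEW=255, ERR=-1481/16
(0,2): OLD=17793/256 → NEW=0, ERR=17793/256
(0,3): OLD=1152647/4096 → NEW=255, ERR=108167/4096
(1,0): OLD=4085/256 → NEW=0, ERR=4085/256
(1,1): OLD=284979/2048 → NEW=255, ERR=-237261/2048
(1,2): OLD=5190575/65536 → NEW=0, ERR=5190575/65536
(1,3): OLD=303297785/1048576 → NEW=255, ERR=35910905/1048576
(2,0): OLD=-122399/32768 → NEW=0, ERR=-122399/32768
(2,1): OLD=13642299/1048576 → NEW=0, ERR=13642299/1048576
(2,2): OLD=125039207/2097152 → NEW=0, ERR=125039207/2097152
(2,3): OLD=4118390891/33554432 → NEW=0, ERR=4118390891/33554432
(3,0): OLD=2537925457/16777216 → NEW=255, ERR=-1740264623/16777216
(3,1): OLD=50098298191/268435456 → NEW=255, ERR=-18352743089/268435456
(3,2): OLD=1063207015345/4294967296 → NEW=255, ERR=-32009645135/4294967296
(3,3): OLD=16068080913751/68719476736 → NEW=255, ERR=-1455385653929/68719476736
(4,0): OLD=407016022333/4294967296 → NEW=0, ERR=407016022333/4294967296
(4,1): OLD=5642358247095/34359738368 → NEW=255, ERR=-3119375036745/34359738368
(4,2): OLD=193193146559575/1099511627776 → NEW=255, ERR=-87182318523305/1099511627776
(4,3): OLD=1006724867265169/17592186044416 → NEW=0, ERR=1006724867265169/17592186044416
(5,0): OLD=83888329727405/549755813888 → NEW=255, ERR=-56299402814035/549755813888
(5,1): OLD=-1092798778240037/17592186044416 → NEW=0, ERR=-1092798778240037/17592186044416
Target (5,1): original=20, with diffused error = -1092798778240037/17592186044416

Answer: -1092798778240037/17592186044416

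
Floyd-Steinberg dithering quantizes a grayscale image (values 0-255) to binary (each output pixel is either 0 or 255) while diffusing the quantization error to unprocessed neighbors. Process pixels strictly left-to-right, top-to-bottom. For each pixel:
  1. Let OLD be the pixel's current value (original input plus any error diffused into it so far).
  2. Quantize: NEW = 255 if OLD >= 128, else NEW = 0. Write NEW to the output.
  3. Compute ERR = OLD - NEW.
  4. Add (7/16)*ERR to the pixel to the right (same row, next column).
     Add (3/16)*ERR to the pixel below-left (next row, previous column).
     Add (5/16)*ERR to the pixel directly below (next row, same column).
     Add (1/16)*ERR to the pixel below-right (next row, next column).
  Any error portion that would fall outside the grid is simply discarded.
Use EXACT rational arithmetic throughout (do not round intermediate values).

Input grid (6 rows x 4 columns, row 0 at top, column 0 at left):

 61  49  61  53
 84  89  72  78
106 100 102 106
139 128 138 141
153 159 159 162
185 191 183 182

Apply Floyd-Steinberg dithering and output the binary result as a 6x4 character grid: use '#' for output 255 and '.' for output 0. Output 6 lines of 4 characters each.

Answer: ....
.#.#
#.#.
.#.#
#.#.
####

Derivation:
(0,0): OLD=61 → NEW=0, ERR=61
(0,1): OLD=1211/16 → NEW=0, ERR=1211/16
(0,2): OLD=24093/256 → NEW=0, ERR=24093/256
(0,3): OLD=385739/4096 → NEW=0, ERR=385739/4096
(1,0): OLD=30017/256 → NEW=0, ERR=30017/256
(1,1): OLD=379719/2048 → NEW=255, ERR=-142521/2048
(1,2): OLD=6117971/65536 → NEW=0, ERR=6117971/65536
(1,3): OLD=161641653/1048576 → NEW=255, ERR=-105745227/1048576
(2,0): OLD=4246525/32768 → NEW=255, ERR=-4109315/32768
(2,1): OLD=50562095/1048576 → NEW=0, ERR=50562095/1048576
(2,2): OLD=270555243/2097152 → NEW=255, ERR=-264218517/2097152
(2,3): OLD=845562975/33554432 → NEW=0, ERR=845562975/33554432
(3,0): OLD=1826228909/16777216 → NEW=0, ERR=1826228909/16777216
(3,1): OLD=42743094643/268435456 → NEW=255, ERR=-25707946637/268435456
(3,2): OLD=276887417229/4294967296 → NEW=0, ERR=276887417229/4294967296
(3,3): OLD=11627698921563/68719476736 → NEW=255, ERR=-5895767646117/68719476736
(4,0): OLD=726104469097/4294967296 → NEW=255, ERR=-369112191383/4294967296
(4,1): OLD=3792076291387/34359738368 → NEW=0, ERR=3792076291387/34359738368
(4,2): OLD=225793872996699/1099511627776 → NEW=255, ERR=-54581592086181/1099511627776
(4,3): OLD=2067084761713389/17592186044416 → NEW=0, ERR=2067084761713389/17592186044416
(5,0): OLD=98316566788121/549755813888 → NEW=255, ERR=-41871165753319/549755813888
(5,1): OLD=3122405923306319/17592186044416 → NEW=255, ERR=-1363601518019761/17592186044416
(5,2): OLD=1429405627854611/8796093022208 → NEW=255, ERR=-813598092808429/8796093022208
(5,3): OLD=49300190797209435/281474976710656 → NEW=255, ERR=-22475928264007845/281474976710656
Row 0: ....
Row 1: .#.#
Row 2: #.#.
Row 3: .#.#
Row 4: #.#.
Row 5: ####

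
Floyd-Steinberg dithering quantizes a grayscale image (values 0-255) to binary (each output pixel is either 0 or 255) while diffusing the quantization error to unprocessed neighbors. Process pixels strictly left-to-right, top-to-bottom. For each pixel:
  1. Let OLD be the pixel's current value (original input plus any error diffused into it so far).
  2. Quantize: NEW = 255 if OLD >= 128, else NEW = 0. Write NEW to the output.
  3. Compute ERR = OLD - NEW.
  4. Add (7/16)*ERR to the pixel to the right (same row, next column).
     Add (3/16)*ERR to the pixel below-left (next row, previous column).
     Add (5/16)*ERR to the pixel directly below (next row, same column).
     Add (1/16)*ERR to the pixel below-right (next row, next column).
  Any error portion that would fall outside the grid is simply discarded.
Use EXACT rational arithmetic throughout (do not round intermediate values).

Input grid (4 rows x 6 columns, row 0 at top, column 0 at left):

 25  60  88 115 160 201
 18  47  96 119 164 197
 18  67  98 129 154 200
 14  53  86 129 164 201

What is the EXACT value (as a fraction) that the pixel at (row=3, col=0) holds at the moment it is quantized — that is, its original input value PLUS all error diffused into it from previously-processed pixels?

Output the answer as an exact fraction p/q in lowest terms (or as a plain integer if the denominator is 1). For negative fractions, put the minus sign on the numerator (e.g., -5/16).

Answer: 847874905/16777216

Derivation:
(0,0): OLD=25 → NEW=0, ERR=25
(0,1): OLD=1135/16 → NEW=0, ERR=1135/16
(0,2): OLD=30473/256 → NEW=0, ERR=30473/256
(0,3): OLD=684351/4096 → NEW=255, ERR=-360129/4096
(0,4): OLD=7964857/65536 → NEW=0, ERR=7964857/65536
(0,5): OLD=266517775/1048576 → NEW=255, ERR=-869105/1048576
(1,0): OLD=10013/256 → NEW=0, ERR=10013/256
(1,1): OLD=225611/2048 → NEW=0, ERR=225611/2048
(1,2): OLD=11098023/65536 → NEW=255, ERR=-5613657/65536
(1,3): OLD=22092571/262144 → NEW=0, ERR=22092571/262144
(1,4): OLD=3912443633/16777216 → NEW=255, ERR=-365746447/16777216
(1,5): OLD=52291034695/268435456 → NEW=255, ERR=-16160006585/268435456
(2,0): OLD=1667177/32768 → NEW=0, ERR=1667177/32768
(2,1): OLD=115415187/1048576 → NEW=0, ERR=115415187/1048576
(2,2): OLD=2383604601/16777216 → NEW=255, ERR=-1894585479/16777216
(2,3): OLD=12950681329/134217728 → NEW=0, ERR=12950681329/134217728
(2,4): OLD=787617559379/4294967296 → NEW=255, ERR=-307599101101/4294967296
(2,5): OLD=10204270022261/68719476736 → NEW=255, ERR=-7319196545419/68719476736
(3,0): OLD=847874905/16777216 → NEW=0, ERR=847874905/16777216
Target (3,0): original=14, with diffused error = 847874905/16777216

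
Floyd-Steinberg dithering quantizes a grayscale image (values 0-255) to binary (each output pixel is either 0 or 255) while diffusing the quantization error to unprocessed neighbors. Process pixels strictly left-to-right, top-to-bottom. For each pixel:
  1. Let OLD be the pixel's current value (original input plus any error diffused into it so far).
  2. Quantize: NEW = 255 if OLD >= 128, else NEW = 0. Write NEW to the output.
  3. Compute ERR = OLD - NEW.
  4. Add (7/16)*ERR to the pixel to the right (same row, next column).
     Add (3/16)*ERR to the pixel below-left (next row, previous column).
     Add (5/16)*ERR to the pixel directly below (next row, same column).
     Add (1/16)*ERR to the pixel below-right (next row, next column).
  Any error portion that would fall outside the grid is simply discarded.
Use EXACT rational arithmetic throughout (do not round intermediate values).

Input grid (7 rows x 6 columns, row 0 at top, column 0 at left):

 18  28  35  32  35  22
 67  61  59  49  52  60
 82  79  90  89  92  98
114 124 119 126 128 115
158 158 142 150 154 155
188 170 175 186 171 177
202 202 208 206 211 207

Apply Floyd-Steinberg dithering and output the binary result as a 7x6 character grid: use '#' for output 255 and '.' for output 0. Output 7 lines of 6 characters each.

(0,0): OLD=18 → NEW=0, ERR=18
(0,1): OLD=287/8 → NEW=0, ERR=287/8
(0,2): OLD=6489/128 → NEW=0, ERR=6489/128
(0,3): OLD=110959/2048 → NEW=0, ERR=110959/2048
(0,4): OLD=1923593/32768 → NEW=0, ERR=1923593/32768
(0,5): OLD=24999487/524288 → NEW=0, ERR=24999487/524288
(1,0): OLD=10157/128 → NEW=0, ERR=10157/128
(1,1): OLD=120379/1024 → NEW=0, ERR=120379/1024
(1,2): OLD=4544087/32768 → NEW=255, ERR=-3811753/32768
(1,3): OLD=3829131/131072 → NEW=0, ERR=3829131/131072
(1,4): OLD=800714689/8388608 → NEW=0, ERR=800714689/8388608
(1,5): OLD=16150465271/134217728 → NEW=0, ERR=16150465271/134217728
(2,0): OLD=2110905/16384 → NEW=255, ERR=-2067015/16384
(2,1): OLD=22906115/524288 → NEW=0, ERR=22906115/524288
(2,2): OLD=717960905/8388608 → NEW=0, ERR=717960905/8388608
(2,3): OLD=9811380673/67108864 → NEW=255, ERR=-7301379647/67108864
(2,4): OLD=211778781635/2147483648 → NEW=0, ERR=211778781635/2147483648
(2,5): OLD=6346726013573/34359738368 → NEW=255, ERR=-2415007270267/34359738368
(3,0): OLD=694297257/8388608 → NEW=0, ERR=694297257/8388608
(3,1): OLD=12215569653/67108864 → NEW=255, ERR=-4897190667/67108864
(3,2): OLD=51620611183/536870912 → NEW=0, ERR=51620611183/536870912
(3,3): OLD=5425617740557/34359738368 → NEW=255, ERR=-3336115543283/34359738368
(3,4): OLD=26487454857709/274877906944 → NEW=0, ERR=26487454857709/274877906944
(3,5): OLD=621694926019523/4398046511104 → NEW=255, ERR=-499806934311997/4398046511104
(4,0): OLD=182731526471/1073741824 → NEW=255, ERR=-91072638649/1073741824
(4,1): OLD=2083729323163/17179869184 → NEW=0, ERR=2083729323163/17179869184
(4,2): OLD=111240423423585/549755813888 → NEW=255, ERR=-28947309117855/549755813888
(4,3): OLD=1061677781041221/8796093022208 → NEW=0, ERR=1061677781041221/8796093022208
(4,4): OLD=29490423266290069/140737488355328 → NEW=255, ERR=-6397636264318571/140737488355328
(4,5): OLD=237837984668210931/2251799813685248 → NEW=0, ERR=237837984668210931/2251799813685248
(5,0): OLD=50642423383041/274877906944 → NEW=255, ERR=-19451442887679/274877906944
(5,1): OLD=1422941186712081/8796093022208 → NEW=255, ERR=-820062533950959/8796093022208
(5,2): OLD=10412370375840203/70368744177664 → NEW=255, ERR=-7531659389464117/70368744177664
(5,3): OLD=371722336449129577/2251799813685248 → NEW=255, ERR=-202486616040608663/2251799813685248
(5,4): OLD=652126317845534697/4503599627370496 → NEW=255, ERR=-496291587133941783/4503599627370496
(5,5): OLD=11453808520999567229/72057594037927936 → NEW=255, ERR=-6920877958672056451/72057594037927936
(6,0): OLD=22856554183894739/140737488355328 → NEW=255, ERR=-13031505346713901/140737488355328
(6,1): OLD=242888927126069719/2251799813685248 → NEW=0, ERR=242888927126069719/2251799813685248
(6,2): OLD=1792937727674865791/9007199254740992 → NEW=255, ERR=-503898082284087169/9007199254740992
(6,3): OLD=18168907922170468515/144115188075855872 → NEW=0, ERR=18168907922170468515/144115188075855872
(6,4): OLD=479824165279220725059/2305843009213693952 → NEW=255, ERR=-108165802070271232701/2305843009213693952
(6,5): OLD=5518349666023748515061/36893488147419103232 → NEW=255, ERR=-3889489811568122809099/36893488147419103232
Row 0: ......
Row 1: ..#...
Row 2: #..#.#
Row 3: .#.#.#
Row 4: #.#.#.
Row 5: ######
Row 6: #.#.##

Answer: ......
..#...
#..#.#
.#.#.#
#.#.#.
######
#.#.##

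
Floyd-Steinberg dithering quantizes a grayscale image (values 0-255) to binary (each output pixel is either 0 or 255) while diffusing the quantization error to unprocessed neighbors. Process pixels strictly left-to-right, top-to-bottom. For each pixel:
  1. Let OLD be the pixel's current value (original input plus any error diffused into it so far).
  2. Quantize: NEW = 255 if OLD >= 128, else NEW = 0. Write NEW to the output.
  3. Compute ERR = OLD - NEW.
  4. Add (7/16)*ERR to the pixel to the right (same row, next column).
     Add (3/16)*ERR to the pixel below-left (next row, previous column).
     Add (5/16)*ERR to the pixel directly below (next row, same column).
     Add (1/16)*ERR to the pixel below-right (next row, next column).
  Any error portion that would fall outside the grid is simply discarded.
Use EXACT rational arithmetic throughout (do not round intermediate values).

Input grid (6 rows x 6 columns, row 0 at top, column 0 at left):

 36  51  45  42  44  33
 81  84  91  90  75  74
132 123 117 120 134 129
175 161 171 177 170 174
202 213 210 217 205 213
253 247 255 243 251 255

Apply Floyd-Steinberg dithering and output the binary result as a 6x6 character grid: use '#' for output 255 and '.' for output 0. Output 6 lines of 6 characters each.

(0,0): OLD=36 → NEW=0, ERR=36
(0,1): OLD=267/4 → NEW=0, ERR=267/4
(0,2): OLD=4749/64 → NEW=0, ERR=4749/64
(0,3): OLD=76251/1024 → NEW=0, ERR=76251/1024
(0,4): OLD=1254653/16384 → NEW=0, ERR=1254653/16384
(0,5): OLD=17433323/262144 → NEW=0, ERR=17433323/262144
(1,0): OLD=6705/64 → NEW=0, ERR=6705/64
(1,1): OLD=85431/512 → NEW=255, ERR=-45129/512
(1,2): OLD=1536163/16384 → NEW=0, ERR=1536163/16384
(1,3): OLD=11356471/65536 → NEW=255, ERR=-5355209/65536
(1,4): OLD=336819413/4194304 → NEW=0, ERR=336819413/4194304
(1,5): OLD=9039648835/67108864 → NEW=255, ERR=-8073111485/67108864
(2,0): OLD=1214157/8192 → NEW=255, ERR=-874803/8192
(2,1): OLD=19100799/262144 → NEW=0, ERR=19100799/262144
(2,2): OLD=659963645/4194304 → NEW=255, ERR=-409583875/4194304
(2,3): OLD=2438012821/33554432 → NEW=0, ERR=2438012821/33554432
(2,4): OLD=175256068479/1073741824 → NEW=255, ERR=-98548096641/1073741824
(2,5): OLD=966743299177/17179869184 → NEW=0, ERR=966743299177/17179869184
(3,0): OLD=651337117/4194304 → NEW=255, ERR=-418210403/4194304
(3,1): OLD=3864233721/33554432 → NEW=0, ERR=3864233721/33554432
(3,2): OLD=56115073867/268435456 → NEW=255, ERR=-12335967413/268435456
(3,3): OLD=2685014047441/17179869184 → NEW=255, ERR=-1695852594479/17179869184
(3,4): OLD=15561460374865/137438953472 → NEW=0, ERR=15561460374865/137438953472
(3,5): OLD=517615844687135/2199023255552 → NEW=255, ERR=-43135085478625/2199023255552
(4,0): OLD=103312209267/536870912 → NEW=255, ERR=-33589873293/536870912
(4,1): OLD=1776118916663/8589934592 → NEW=255, ERR=-414314404297/8589934592
(4,2): OLD=44867379107637/274877906944 → NEW=255, ERR=-25226487163083/274877906944
(4,3): OLD=722859206827945/4398046511104 → NEW=255, ERR=-398642653503575/4398046511104
(4,4): OLD=13431978864816121/70368744177664 → NEW=255, ERR=-4512050900488199/70368744177664
(4,5): OLD=209298177889412399/1125899906842624 → NEW=255, ERR=-77806298355456721/1125899906842624
(5,0): OLD=30841922152085/137438953472 → NEW=255, ERR=-4205010983275/137438953472
(5,1): OLD=868279553174053/4398046511104 → NEW=255, ERR=-253222307157467/4398046511104
(5,2): OLD=6372648853322311/35184372088832 → NEW=255, ERR=-2599366029329849/35184372088832
(5,3): OLD=185317007256639901/1125899906842624 → NEW=255, ERR=-101787468988229219/1125899906842624
(5,4): OLD=389083282070004021/2251799813685248 → NEW=255, ERR=-185125670419734219/2251799813685248
(5,5): OLD=6969014934527482729/36028797018963968 → NEW=255, ERR=-2218328305308329111/36028797018963968
Row 0: ......
Row 1: .#.#.#
Row 2: #.#.#.
Row 3: #.##.#
Row 4: ######
Row 5: ######

Answer: ......
.#.#.#
#.#.#.
#.##.#
######
######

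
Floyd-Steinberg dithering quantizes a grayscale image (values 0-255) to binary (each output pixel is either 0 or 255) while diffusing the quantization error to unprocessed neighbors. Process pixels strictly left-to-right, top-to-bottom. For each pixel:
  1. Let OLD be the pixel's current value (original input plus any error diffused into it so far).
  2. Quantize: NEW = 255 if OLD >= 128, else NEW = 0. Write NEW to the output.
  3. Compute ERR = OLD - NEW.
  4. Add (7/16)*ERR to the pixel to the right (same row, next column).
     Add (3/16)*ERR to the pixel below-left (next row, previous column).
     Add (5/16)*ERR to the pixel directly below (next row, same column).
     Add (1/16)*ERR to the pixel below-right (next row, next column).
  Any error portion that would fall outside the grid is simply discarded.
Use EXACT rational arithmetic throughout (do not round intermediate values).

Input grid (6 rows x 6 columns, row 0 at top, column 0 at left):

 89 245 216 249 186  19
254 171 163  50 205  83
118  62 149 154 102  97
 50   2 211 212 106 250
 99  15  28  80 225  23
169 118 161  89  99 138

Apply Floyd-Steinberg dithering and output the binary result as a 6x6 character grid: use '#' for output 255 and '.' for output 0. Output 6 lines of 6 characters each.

(0,0): OLD=89 → NEW=0, ERR=89
(0,1): OLD=4543/16 → NEW=255, ERR=463/16
(0,2): OLD=58537/256 → NEW=255, ERR=-6743/256
(0,3): OLD=972703/4096 → NEW=255, ERR=-71777/4096
(0,4): OLD=11687257/65536 → NEW=255, ERR=-5024423/65536
(0,5): OLD=-15248017/1048576 → NEW=0, ERR=-15248017/1048576
(1,0): OLD=73533/256 → NEW=255, ERR=8253/256
(1,1): OLD=398891/2048 → NEW=255, ERR=-123349/2048
(1,2): OLD=8319239/65536 → NEW=0, ERR=8319239/65536
(1,3): OLD=22030459/262144 → NEW=0, ERR=22030459/262144
(1,4): OLD=3590109329/16777216 → NEW=255, ERR=-688080751/16777216
(1,5): OLD=14957483943/268435456 → NEW=0, ERR=14957483943/268435456
(2,0): OLD=3826697/32768 → NEW=0, ERR=3826697/32768
(2,1): OLD=125920115/1048576 → NEW=0, ERR=125920115/1048576
(2,2): OLD=4247995929/16777216 → NEW=255, ERR=-30194151/16777216
(2,3): OLD=24121465489/134217728 → NEW=255, ERR=-10104055151/134217728
(2,4): OLD=309015073843/4294967296 → NEW=0, ERR=309015073843/4294967296
(2,5): OLD=9849344803477/68719476736 → NEW=255, ERR=-7674121764203/68719476736
(3,0): OLD=1828892665/16777216 → NEW=0, ERR=1828892665/16777216
(3,1): OLD=12640707589/134217728 → NEW=0, ERR=12640707589/134217728
(3,2): OLD=263100923039/1073741824 → NEW=255, ERR=-10703242081/1073741824
(3,3): OLD=13571504984477/68719476736 → NEW=255, ERR=-3951961583203/68719476736
(3,4): OLD=42705032919677/549755813888 → NEW=0, ERR=42705032919677/549755813888
(3,5): OLD=2230547544873523/8796093022208 → NEW=255, ERR=-12456175789517/8796093022208
(4,0): OLD=323678710519/2147483648 → NEW=255, ERR=-223929619721/2147483648
(4,1): OLD=129024153227/34359738368 → NEW=0, ERR=129024153227/34359738368
(4,2): OLD=23783783792945/1099511627776 → NEW=0, ERR=23783783792945/1099511627776
(4,3): OLD=1502974521074773/17592186044416 → NEW=0, ERR=1502974521074773/17592186044416
(4,4): OLD=79599057454532261/281474976710656 → NEW=255, ERR=7822938393314981/281474976710656
(4,5): OLD=178215348911278179/4503599627370496 → NEW=0, ERR=178215348911278179/4503599627370496
(5,0): OLD=75381435429073/549755813888 → NEW=255, ERR=-64806297112367/549755813888
(5,1): OLD=1145933044265953/17592186044416 → NEW=0, ERR=1145933044265953/17592186044416
(5,2): OLD=29908344596694715/140737488355328 → NEW=255, ERR=-5979714933913925/140737488355328
(5,3): OLD=466899783278099897/4503599627370496 → NEW=0, ERR=466899783278099897/4503599627370496
(5,4): OLD=1493405361036967481/9007199254740992 → NEW=255, ERR=-803430448921985479/9007199254740992
(5,5): OLD=16296370329713073165/144115188075855872 → NEW=0, ERR=16296370329713073165/144115188075855872
Row 0: .####.
Row 1: ##..#.
Row 2: ..##.#
Row 3: ..##.#
Row 4: #...#.
Row 5: #.#.#.

Answer: .####.
##..#.
..##.#
..##.#
#...#.
#.#.#.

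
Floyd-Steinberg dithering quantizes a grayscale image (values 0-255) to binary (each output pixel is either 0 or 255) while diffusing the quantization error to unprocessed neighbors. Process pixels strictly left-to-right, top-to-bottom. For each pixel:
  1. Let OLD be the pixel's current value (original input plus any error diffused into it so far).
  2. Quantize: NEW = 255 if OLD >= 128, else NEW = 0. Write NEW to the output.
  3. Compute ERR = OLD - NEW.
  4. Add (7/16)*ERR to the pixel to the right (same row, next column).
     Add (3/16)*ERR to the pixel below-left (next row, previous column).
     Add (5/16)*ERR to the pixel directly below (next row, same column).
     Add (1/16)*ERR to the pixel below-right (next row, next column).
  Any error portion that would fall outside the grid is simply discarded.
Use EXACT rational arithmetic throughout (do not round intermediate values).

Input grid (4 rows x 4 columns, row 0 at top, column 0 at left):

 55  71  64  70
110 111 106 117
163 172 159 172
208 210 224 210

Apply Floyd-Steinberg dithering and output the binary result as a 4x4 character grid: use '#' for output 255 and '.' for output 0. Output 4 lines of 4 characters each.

(0,0): OLD=55 → NEW=0, ERR=55
(0,1): OLD=1521/16 → NEW=0, ERR=1521/16
(0,2): OLD=27031/256 → NEW=0, ERR=27031/256
(0,3): OLD=475937/4096 → NEW=0, ERR=475937/4096
(1,0): OLD=37123/256 → NEW=255, ERR=-28157/256
(1,1): OLD=237205/2048 → NEW=0, ERR=237205/2048
(1,2): OLD=14247353/65536 → NEW=255, ERR=-2464327/65536
(1,3): OLD=150427999/1048576 → NEW=255, ERR=-116958881/1048576
(2,0): OLD=4926519/32768 → NEW=255, ERR=-3429321/32768
(2,1): OLD=155696205/1048576 → NEW=255, ERR=-111690675/1048576
(2,2): OLD=182396097/2097152 → NEW=0, ERR=182396097/2097152
(2,3): OLD=5799687709/33554432 → NEW=255, ERR=-2756692451/33554432
(3,0): OLD=2605897543/16777216 → NEW=255, ERR=-1672292537/16777216
(3,1): OLD=38351837977/268435456 → NEW=255, ERR=-30099203303/268435456
(3,2): OLD=773358321639/4294967296 → NEW=255, ERR=-321858338841/4294967296
(3,3): OLD=10787345780689/68719476736 → NEW=255, ERR=-6736120786991/68719476736
Row 0: ....
Row 1: #.##
Row 2: ##.#
Row 3: ####

Answer: ....
#.##
##.#
####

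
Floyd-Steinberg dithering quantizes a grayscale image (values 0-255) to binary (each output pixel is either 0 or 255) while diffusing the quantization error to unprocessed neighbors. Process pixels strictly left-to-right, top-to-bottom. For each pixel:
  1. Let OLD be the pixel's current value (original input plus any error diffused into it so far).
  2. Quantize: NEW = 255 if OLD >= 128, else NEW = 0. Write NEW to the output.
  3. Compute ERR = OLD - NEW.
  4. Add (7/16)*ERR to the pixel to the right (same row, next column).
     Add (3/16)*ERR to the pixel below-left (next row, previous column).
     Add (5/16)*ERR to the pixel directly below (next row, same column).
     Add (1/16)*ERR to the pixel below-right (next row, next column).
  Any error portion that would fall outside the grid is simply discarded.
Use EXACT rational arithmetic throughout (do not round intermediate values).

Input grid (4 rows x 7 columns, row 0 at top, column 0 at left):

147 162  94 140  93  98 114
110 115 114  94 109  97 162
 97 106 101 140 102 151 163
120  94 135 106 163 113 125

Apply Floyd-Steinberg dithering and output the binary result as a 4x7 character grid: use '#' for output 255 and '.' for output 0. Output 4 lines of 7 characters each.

Answer: #.#.#.#
.#..#.#
.#.#.#.
#.#.#.#

Derivation:
(0,0): OLD=147 → NEW=255, ERR=-108
(0,1): OLD=459/4 → NEW=0, ERR=459/4
(0,2): OLD=9229/64 → NEW=255, ERR=-7091/64
(0,3): OLD=93723/1024 → NEW=0, ERR=93723/1024
(0,4): OLD=2179773/16384 → NEW=255, ERR=-1998147/16384
(0,5): OLD=11703083/262144 → NEW=0, ERR=11703083/262144
(0,6): OLD=560072237/4194304 → NEW=255, ERR=-509475283/4194304
(1,0): OLD=6257/64 → NEW=0, ERR=6257/64
(1,1): OLD=85047/512 → NEW=255, ERR=-45513/512
(1,2): OLD=1061987/16384 → NEW=0, ERR=1061987/16384
(1,3): OLD=7940887/65536 → NEW=0, ERR=7940887/65536
(1,4): OLD=578774549/4194304 → NEW=255, ERR=-490772971/4194304
(1,5): OLD=985222085/33554432 → NEW=0, ERR=985222085/33554432
(1,6): OLD=74988625643/536870912 → NEW=255, ERR=-61913456917/536870912
(2,0): OLD=908365/8192 → NEW=0, ERR=908365/8192
(2,1): OLD=38010047/262144 → NEW=255, ERR=-28836673/262144
(2,2): OLD=378714941/4194304 → NEW=0, ERR=378714941/4194304
(2,3): OLD=6693439573/33554432 → NEW=255, ERR=-1862940587/33554432
(2,4): OLD=14555365237/268435456 → NEW=0, ERR=14555365237/268435456
(2,5): OLD=1331113692471/8589934592 → NEW=255, ERR=-859319628489/8589934592
(2,6): OLD=11686452316913/137438953472 → NEW=0, ERR=11686452316913/137438953472
(3,0): OLD=562144861/4194304 → NEW=255, ERR=-507402659/4194304
(3,1): OLD=1025354233/33554432 → NEW=0, ERR=1025354233/33554432
(3,2): OLD=42761867243/268435456 → NEW=255, ERR=-25689174037/268435456
(3,3): OLD=67207135893/1073741824 → NEW=0, ERR=67207135893/1073741824
(3,4): OLD=25440135788125/137438953472 → NEW=255, ERR=-9606797347235/137438953472
(3,5): OLD=77504090059847/1099511627776 → NEW=0, ERR=77504090059847/1099511627776
(3,6): OLD=3099017066200857/17592186044416 → NEW=255, ERR=-1386990375125223/17592186044416
Row 0: #.#.#.#
Row 1: .#..#.#
Row 2: .#.#.#.
Row 3: #.#.#.#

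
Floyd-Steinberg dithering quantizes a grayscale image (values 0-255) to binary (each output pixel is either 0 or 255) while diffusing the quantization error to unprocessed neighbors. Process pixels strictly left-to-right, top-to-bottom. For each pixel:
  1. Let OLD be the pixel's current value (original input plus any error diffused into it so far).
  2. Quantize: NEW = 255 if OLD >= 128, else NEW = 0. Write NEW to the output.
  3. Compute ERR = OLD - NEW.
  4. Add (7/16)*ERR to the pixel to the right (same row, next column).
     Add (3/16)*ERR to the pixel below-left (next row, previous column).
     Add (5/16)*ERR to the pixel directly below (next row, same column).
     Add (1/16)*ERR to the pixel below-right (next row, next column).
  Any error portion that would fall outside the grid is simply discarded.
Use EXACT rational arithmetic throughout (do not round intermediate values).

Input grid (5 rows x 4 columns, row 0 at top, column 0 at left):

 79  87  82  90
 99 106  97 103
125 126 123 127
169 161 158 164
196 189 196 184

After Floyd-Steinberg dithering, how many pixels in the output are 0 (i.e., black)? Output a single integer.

Answer: 9

Derivation:
(0,0): OLD=79 → NEW=0, ERR=79
(0,1): OLD=1945/16 → NEW=0, ERR=1945/16
(0,2): OLD=34607/256 → NEW=255, ERR=-30673/256
(0,3): OLD=153929/4096 → NEW=0, ERR=153929/4096
(1,0): OLD=37499/256 → NEW=255, ERR=-27781/256
(1,1): OLD=161757/2048 → NEW=0, ERR=161757/2048
(1,2): OLD=7127457/65536 → NEW=0, ERR=7127457/65536
(1,3): OLD=162357559/1048576 → NEW=255, ERR=-105029321/1048576
(2,0): OLD=3470031/32768 → NEW=0, ERR=3470031/32768
(2,1): OLD=220852565/1048576 → NEW=255, ERR=-46534315/1048576
(2,2): OLD=259473193/2097152 → NEW=0, ERR=259473193/2097152
(2,3): OLD=5255510629/33554432 → NEW=255, ERR=-3300869531/33554432
(3,0): OLD=3250951519/16777216 → NEW=255, ERR=-1027238561/16777216
(3,1): OLD=40308705793/268435456 → NEW=255, ERR=-28142335487/268435456
(3,2): OLD=556537674495/4294967296 → NEW=255, ERR=-538678985985/4294967296
(3,3): OLD=5918085882233/68719476736 → NEW=0, ERR=5918085882233/68719476736
(4,0): OLD=675207498675/4294967296 → NEW=255, ERR=-420009161805/4294967296
(4,1): OLD=2958760050969/34359738368 → NEW=0, ERR=2958760050969/34359738368
(4,2): OLD=224382420640889/1099511627776 → NEW=255, ERR=-55993044441991/1099511627776
(4,3): OLD=3180555971245087/17592186044416 → NEW=255, ERR=-1305451470080993/17592186044416
Output grid:
  Row 0: ..#.  (3 black, running=3)
  Row 1: #..#  (2 black, running=5)
  Row 2: .#.#  (2 black, running=7)
  Row 3: ###.  (1 black, running=8)
  Row 4: #.##  (1 black, running=9)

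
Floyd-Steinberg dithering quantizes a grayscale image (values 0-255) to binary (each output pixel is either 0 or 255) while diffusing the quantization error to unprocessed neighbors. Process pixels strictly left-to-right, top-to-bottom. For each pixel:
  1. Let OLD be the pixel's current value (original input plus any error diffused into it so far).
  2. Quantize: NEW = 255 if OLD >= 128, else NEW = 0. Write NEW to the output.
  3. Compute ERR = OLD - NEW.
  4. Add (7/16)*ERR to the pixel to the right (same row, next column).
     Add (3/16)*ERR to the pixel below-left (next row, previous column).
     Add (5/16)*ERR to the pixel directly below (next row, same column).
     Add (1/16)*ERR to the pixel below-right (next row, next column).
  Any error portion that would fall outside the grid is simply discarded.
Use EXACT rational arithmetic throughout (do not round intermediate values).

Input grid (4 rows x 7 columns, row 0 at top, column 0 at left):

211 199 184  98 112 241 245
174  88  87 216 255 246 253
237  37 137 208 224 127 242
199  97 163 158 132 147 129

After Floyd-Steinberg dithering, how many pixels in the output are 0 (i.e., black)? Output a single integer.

Answer: 9

Derivation:
(0,0): OLD=211 → NEW=255, ERR=-44
(0,1): OLD=719/4 → NEW=255, ERR=-301/4
(0,2): OLD=9669/64 → NEW=255, ERR=-6651/64
(0,3): OLD=53795/1024 → NEW=0, ERR=53795/1024
(0,4): OLD=2211573/16384 → NEW=255, ERR=-1966347/16384
(0,5): OLD=49412275/262144 → NEW=255, ERR=-17434445/262144
(0,6): OLD=905563365/4194304 → NEW=255, ERR=-163984155/4194304
(1,0): OLD=9353/64 → NEW=255, ERR=-6967/64
(1,1): OLD=-2753/512 → NEW=0, ERR=-2753/512
(1,2): OLD=939115/16384 → NEW=0, ERR=939115/16384
(1,3): OLD=14974703/65536 → NEW=255, ERR=-1736977/65536
(1,4): OLD=825072589/4194304 → NEW=255, ERR=-244474931/4194304
(1,5): OLD=6203681565/33554432 → NEW=255, ERR=-2352698595/33554432
(1,6): OLD=110568475411/536870912 → NEW=255, ERR=-26333607149/536870912
(2,0): OLD=1654565/8192 → NEW=255, ERR=-434395/8192
(2,1): OLD=4211111/262144 → NEW=0, ERR=4211111/262144
(2,2): OLD=656973365/4194304 → NEW=255, ERR=-412574155/4194304
(2,3): OLD=5010890317/33554432 → NEW=255, ERR=-3545489843/33554432
(2,4): OLD=38857115069/268435456 → NEW=255, ERR=-29593926211/268435456
(2,5): OLD=378097226015/8589934592 → NEW=0, ERR=378097226015/8589934592
(2,6): OLD=33197927910089/137438953472 → NEW=255, ERR=-1849005225271/137438953472
(3,0): OLD=777796629/4194304 → NEW=255, ERR=-291750891/4194304
(3,1): OLD=1672029873/33554432 → NEW=0, ERR=1672029873/33554432
(3,2): OLD=36306877123/268435456 → NEW=255, ERR=-32144164157/268435456
(3,3): OLD=49147391349/1073741824 → NEW=0, ERR=49147391349/1073741824
(3,4): OLD=16385813858325/137438953472 → NEW=0, ERR=16385813858325/137438953472
(3,5): OLD=223752893879887/1099511627776 → NEW=255, ERR=-56622571202993/1099511627776
(3,6): OLD=1847470237227793/17592186044416 → NEW=0, ERR=1847470237227793/17592186044416
Output grid:
  Row 0: ###.###  (1 black, running=1)
  Row 1: #..####  (2 black, running=3)
  Row 2: #.###.#  (2 black, running=5)
  Row 3: #.#..#.  (4 black, running=9)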